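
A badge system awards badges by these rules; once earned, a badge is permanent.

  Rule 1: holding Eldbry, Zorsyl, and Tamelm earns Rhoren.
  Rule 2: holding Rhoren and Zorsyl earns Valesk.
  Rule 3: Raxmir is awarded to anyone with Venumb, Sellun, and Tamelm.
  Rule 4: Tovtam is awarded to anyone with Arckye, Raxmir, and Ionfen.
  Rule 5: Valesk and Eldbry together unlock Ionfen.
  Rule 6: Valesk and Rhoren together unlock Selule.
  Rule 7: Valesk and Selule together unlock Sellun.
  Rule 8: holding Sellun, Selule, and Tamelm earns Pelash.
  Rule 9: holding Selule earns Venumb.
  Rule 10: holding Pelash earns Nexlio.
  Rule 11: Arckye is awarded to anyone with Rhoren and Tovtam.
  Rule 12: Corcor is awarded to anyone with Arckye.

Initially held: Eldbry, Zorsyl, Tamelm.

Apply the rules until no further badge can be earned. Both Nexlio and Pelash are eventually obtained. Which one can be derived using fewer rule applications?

Pelash

Pelash: With Eldbry, Zorsyl, and Tamelm, Rhoren is earned (Rule 1). With Rhoren and Zorsyl, Valesk is earned (Rule 2). With Valesk and Rhoren, Selule is earned (Rule 6). With Valesk and Selule, Sellun is earned (Rule 7). With Sellun, Selule, and Tamelm, Pelash is earned (Rule 8). [5 rule applications]
Nexlio: With Eldbry, Zorsyl, and Tamelm, Rhoren is earned (Rule 1). With Rhoren and Zorsyl, Valesk is earned (Rule 2). With Valesk and Rhoren, Selule is earned (Rule 6). With Valesk and Selule, Sellun is earned (Rule 7). With Sellun, Selule, and Tamelm, Pelash is earned (Rule 8). With Pelash, Nexlio is earned (Rule 10). [6 rule applications]
Pelash needs fewer.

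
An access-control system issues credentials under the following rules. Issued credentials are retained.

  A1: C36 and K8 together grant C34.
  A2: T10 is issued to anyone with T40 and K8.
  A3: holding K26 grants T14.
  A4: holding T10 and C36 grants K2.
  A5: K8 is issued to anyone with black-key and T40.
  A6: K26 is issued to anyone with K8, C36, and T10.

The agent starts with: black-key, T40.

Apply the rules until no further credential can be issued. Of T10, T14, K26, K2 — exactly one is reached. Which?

T10

Holding black-key and T40 grants K8 (A5).
Holding T40 and K8 grants T10 (A2).
T14 would need K26 (A3), but K26 is never granted. K26 would need K8, C36, and T10 (A6), but C36 is never granted. K2 would need T10 and C36 (A4), but C36 is never granted.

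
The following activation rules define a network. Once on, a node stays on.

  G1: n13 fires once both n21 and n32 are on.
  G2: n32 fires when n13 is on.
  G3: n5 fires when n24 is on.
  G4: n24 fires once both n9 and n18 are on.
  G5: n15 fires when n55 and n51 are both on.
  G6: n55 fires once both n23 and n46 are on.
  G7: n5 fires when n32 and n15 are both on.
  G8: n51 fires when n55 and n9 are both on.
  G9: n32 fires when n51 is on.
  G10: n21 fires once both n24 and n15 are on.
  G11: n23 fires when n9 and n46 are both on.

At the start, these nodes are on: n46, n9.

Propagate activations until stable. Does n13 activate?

No

n13 would need n21 and n32 (G1), but n21 never turns on.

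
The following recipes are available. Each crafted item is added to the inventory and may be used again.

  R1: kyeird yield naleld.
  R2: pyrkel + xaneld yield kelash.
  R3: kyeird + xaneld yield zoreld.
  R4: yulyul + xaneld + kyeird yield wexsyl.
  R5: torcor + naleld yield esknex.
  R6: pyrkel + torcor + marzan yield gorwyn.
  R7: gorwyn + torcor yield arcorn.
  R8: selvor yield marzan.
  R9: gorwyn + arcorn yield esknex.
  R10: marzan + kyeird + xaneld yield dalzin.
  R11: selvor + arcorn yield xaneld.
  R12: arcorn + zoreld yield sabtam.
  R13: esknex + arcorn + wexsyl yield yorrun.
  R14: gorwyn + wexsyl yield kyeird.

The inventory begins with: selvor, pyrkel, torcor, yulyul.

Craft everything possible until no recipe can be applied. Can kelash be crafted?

Yes

selvor → marzan (R8).
pyrkel + torcor + marzan → gorwyn (R6).
Using R7, gorwyn and torcor make arcorn.
selvor + arcorn → xaneld (R11).
pyrkel + xaneld → kelash (R2).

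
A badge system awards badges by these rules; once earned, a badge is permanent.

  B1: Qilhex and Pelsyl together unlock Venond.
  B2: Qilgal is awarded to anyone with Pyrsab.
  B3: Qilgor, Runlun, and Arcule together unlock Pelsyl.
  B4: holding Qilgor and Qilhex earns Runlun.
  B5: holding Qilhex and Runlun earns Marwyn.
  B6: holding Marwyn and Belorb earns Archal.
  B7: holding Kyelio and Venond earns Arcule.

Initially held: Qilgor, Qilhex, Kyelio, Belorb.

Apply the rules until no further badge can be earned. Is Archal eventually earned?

With Qilgor and Qilhex, Runlun is earned (B4).
With Qilhex and Runlun, Marwyn is earned (B5).
With Marwyn and Belorb, Archal is earned (B6).

Yes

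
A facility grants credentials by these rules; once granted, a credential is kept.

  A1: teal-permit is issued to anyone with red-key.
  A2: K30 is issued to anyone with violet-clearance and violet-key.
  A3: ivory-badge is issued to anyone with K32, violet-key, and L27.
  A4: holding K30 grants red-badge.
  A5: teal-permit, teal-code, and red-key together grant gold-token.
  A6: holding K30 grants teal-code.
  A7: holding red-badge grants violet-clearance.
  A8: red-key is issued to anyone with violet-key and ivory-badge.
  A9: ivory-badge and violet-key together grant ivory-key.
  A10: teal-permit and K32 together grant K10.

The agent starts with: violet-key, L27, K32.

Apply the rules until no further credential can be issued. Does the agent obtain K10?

Holding K32, violet-key, and L27 grants ivory-badge (A3).
Holding violet-key and ivory-badge grants red-key (A8).
Holding red-key grants teal-permit (A1).
Holding teal-permit and K32 grants K10 (A10).

Yes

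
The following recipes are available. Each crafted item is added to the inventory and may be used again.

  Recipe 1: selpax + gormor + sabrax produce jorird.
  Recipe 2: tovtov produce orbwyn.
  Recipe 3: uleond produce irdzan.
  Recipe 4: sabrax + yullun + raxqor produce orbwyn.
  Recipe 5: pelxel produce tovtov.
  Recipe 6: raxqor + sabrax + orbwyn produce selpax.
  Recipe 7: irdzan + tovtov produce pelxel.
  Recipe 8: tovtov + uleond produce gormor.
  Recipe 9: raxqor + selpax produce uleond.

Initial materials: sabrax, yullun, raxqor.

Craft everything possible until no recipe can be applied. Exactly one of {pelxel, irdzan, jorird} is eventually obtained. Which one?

irdzan

Using Recipe 4, sabrax, yullun, and raxqor make orbwyn.
raxqor + sabrax + orbwyn → selpax (Recipe 6).
Using Recipe 9, raxqor and selpax make uleond.
uleond → irdzan (Recipe 3).
jorird would need selpax, gormor, and sabrax (Recipe 1), but gormor is never obtained. pelxel would need irdzan and tovtov (Recipe 7), but tovtov is never obtained.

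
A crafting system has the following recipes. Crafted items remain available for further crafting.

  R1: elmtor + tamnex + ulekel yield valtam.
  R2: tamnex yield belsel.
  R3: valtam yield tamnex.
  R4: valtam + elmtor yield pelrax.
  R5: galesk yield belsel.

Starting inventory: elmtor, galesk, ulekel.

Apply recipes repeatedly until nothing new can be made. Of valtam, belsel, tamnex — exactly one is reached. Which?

galesk → belsel (R5).
valtam would need elmtor, tamnex, and ulekel (R1), but tamnex is never obtained. tamnex would need valtam (R3), but valtam is never obtained.

belsel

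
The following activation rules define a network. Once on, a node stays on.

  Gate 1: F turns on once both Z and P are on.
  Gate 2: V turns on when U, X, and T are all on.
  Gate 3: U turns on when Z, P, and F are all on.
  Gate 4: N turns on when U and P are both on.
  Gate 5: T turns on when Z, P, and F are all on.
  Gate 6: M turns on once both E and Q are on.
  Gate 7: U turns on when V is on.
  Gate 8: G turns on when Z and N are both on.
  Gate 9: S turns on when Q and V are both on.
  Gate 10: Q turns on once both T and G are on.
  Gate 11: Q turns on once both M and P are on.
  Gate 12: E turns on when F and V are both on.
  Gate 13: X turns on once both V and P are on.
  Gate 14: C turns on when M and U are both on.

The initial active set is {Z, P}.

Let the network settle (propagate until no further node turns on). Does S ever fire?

No

S would need Q and V (Gate 9), but V never turns on.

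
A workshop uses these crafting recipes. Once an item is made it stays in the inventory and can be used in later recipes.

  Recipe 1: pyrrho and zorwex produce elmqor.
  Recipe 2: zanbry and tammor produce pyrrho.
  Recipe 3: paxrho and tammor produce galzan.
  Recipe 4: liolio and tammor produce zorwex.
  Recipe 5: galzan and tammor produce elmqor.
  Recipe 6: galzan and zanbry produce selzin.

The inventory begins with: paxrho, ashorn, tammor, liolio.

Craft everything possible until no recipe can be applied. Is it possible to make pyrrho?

No

pyrrho would need zanbry and tammor (Recipe 2), but zanbry is never obtained.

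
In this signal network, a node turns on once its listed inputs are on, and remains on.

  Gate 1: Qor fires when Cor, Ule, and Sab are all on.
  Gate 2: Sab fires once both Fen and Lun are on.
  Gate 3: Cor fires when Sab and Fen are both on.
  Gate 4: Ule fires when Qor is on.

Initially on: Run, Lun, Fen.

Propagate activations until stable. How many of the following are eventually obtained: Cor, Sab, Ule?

Fen and Lun are on, so Sab fires (Gate 2).
Sab and Fen are on, so Cor fires (Gate 3).
Cor: reached.
Sab: reached.
Ule would need Qor (Gate 4), but Qor never turns on.
Reached: Cor and Sab — 2 of the 3.

2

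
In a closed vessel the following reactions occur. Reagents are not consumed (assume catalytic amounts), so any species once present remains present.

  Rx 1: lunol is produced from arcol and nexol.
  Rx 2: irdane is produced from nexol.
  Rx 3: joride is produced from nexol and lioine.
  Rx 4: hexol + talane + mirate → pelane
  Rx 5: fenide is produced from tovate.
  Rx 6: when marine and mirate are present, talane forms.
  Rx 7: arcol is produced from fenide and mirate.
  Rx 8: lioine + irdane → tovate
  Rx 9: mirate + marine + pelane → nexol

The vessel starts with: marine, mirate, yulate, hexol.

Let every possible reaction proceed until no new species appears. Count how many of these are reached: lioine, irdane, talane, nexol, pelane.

4

marine and mirate present → talane forms (Rx 6).
hexol, talane, and mirate present → pelane forms (Rx 4).
mirate, marine, and pelane present → nexol forms (Rx 9).
nexol present → irdane forms (Rx 2).
No rule produces lioine, and it is not given.
irdane: reached.
talane: reached.
nexol: reached.
pelane: reached.
Reached: irdane, talane, nexol, and pelane — 4 of the 5.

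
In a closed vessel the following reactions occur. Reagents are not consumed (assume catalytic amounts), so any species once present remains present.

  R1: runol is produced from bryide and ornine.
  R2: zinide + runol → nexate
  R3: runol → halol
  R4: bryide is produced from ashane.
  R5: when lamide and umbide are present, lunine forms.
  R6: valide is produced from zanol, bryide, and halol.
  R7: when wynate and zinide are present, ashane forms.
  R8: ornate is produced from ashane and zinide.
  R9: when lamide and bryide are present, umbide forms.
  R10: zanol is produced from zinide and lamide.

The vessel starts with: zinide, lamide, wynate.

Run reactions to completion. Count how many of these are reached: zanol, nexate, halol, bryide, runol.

2

wynate and zinide present → ashane forms (R7).
zinide and lamide present → zanol forms (R10).
ashane present → bryide forms (R4).
zanol: reached.
nexate would need zinide and runol (R2), but runol never forms.
halol would need runol (R3), but runol never forms.
bryide: reached.
runol would need bryide and ornine (R1), but ornine never forms.
Reached: zanol and bryide — 2 of the 5.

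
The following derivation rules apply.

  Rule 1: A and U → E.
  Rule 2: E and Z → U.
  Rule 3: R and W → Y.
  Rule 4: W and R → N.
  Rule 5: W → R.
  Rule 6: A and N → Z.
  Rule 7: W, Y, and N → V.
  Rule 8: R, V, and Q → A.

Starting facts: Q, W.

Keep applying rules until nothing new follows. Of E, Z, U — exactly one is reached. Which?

Z

W holds, so R follows (Rule 5).
From R and W, Rule 3 gives Y.
From W and R, Rule 4 gives N.
W, Y, and N hold, so V follows (Rule 7).
R, V, and Q hold, so A follows (Rule 8).
From A and N, Rule 6 gives Z.
E would need A and U (Rule 1), but U is never established. U would need E and Z (Rule 2), but E is never established.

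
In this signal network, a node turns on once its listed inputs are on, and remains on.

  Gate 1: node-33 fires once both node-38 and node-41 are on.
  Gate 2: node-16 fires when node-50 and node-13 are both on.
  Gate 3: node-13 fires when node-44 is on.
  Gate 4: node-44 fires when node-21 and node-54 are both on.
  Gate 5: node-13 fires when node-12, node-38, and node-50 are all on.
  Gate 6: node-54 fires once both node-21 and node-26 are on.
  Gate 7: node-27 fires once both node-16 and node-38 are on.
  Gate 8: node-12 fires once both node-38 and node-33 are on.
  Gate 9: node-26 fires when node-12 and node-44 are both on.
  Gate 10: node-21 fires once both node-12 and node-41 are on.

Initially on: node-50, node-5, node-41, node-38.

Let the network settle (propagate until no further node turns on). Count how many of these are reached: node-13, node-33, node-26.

node-38 and node-41 are on, so node-33 fires (Gate 1).
Gate 8: node-38 and node-33 on → node-12 on.
node-12, node-38, and node-50 are on, so node-13 fires (Gate 5).
node-13: reached.
node-33: reached.
node-26 would need node-12 and node-44 (Gate 9), but node-44 never turns on.
Reached: node-13 and node-33 — 2 of the 3.

2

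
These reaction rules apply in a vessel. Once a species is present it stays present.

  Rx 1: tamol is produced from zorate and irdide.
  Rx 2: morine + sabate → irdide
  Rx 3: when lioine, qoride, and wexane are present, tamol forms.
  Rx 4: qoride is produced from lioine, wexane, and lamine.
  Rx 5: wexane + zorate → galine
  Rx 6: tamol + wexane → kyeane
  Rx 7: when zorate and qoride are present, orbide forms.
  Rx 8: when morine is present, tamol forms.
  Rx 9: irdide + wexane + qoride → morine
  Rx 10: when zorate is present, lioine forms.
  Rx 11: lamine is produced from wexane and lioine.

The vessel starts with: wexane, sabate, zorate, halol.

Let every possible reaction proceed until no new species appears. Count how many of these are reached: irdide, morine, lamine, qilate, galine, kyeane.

zorate present → lioine forms (Rx 10).
wexane and zorate present → galine forms (Rx 5).
wexane and lioine present → lamine forms (Rx 11).
lioine, wexane, and lamine present → qoride forms (Rx 4).
lioine, qoride, and wexane present → tamol forms (Rx 3).
tamol and wexane present → kyeane forms (Rx 6).
irdide would need morine and sabate (Rx 2), but morine never forms.
morine would need irdide, wexane, and qoride (Rx 9), but irdide never forms.
lamine: reached.
No rule produces qilate, and it is not given.
galine: reached.
kyeane: reached.
Reached: lamine, galine, and kyeane — 3 of the 6.

3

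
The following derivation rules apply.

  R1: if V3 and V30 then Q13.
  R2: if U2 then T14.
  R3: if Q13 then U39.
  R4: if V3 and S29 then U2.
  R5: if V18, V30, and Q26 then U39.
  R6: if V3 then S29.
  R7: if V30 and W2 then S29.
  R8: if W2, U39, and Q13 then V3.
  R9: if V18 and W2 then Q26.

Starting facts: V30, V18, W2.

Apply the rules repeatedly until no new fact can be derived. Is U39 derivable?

From V18 and W2, R9 gives Q26.
V18, V30, and Q26 hold, so U39 follows (R5).

Yes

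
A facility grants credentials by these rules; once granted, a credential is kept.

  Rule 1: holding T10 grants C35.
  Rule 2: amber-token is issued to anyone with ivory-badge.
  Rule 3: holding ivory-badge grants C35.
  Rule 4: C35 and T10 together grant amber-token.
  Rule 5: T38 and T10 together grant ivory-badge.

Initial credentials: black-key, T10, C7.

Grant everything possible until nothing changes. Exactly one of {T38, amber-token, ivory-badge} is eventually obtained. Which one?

Holding T10 grants C35 (Rule 1).
Holding C35 and T10 grants amber-token (Rule 4).
No rule produces T38, and it is not given. ivory-badge would need T38 and T10 (Rule 5), but T38 is never granted.

amber-token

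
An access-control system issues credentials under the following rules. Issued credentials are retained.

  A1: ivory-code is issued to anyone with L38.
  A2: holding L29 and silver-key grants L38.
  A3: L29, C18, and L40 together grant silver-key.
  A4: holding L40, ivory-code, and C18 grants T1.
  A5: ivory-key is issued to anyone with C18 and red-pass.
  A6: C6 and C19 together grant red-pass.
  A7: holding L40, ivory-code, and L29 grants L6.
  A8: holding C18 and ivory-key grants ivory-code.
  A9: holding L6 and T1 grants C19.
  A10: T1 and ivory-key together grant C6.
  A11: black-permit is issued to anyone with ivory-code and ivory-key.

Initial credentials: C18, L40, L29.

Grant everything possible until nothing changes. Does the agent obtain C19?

Yes

Holding L29, C18, and L40 grants silver-key (A3).
Holding L29 and silver-key grants L38 (A2).
Holding L38 grants ivory-code (A1).
Holding L40, ivory-code, and L29 grants L6 (A7).
Holding L40, ivory-code, and C18 grants T1 (A4).
Holding L6 and T1 grants C19 (A9).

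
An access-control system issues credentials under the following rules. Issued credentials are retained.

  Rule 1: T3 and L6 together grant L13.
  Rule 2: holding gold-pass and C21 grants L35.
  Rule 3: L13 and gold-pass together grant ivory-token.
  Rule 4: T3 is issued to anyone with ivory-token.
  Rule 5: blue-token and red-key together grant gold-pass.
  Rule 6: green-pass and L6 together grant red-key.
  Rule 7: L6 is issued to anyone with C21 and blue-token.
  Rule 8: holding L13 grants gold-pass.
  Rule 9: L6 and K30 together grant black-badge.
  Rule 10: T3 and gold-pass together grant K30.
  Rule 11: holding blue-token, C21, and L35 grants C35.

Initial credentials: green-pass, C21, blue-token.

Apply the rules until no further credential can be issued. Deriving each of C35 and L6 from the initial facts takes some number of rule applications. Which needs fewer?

L6

L6: Holding C21 and blue-token grants L6 (Rule 7). [1 rule application]
C35: Holding C21 and blue-token grants L6 (Rule 7). Holding green-pass and L6 grants red-key (Rule 6). Holding blue-token and red-key grants gold-pass (Rule 5). Holding gold-pass and C21 grants L35 (Rule 2). Holding blue-token, C21, and L35 grants C35 (Rule 11). [5 rule applications]
L6 needs fewer.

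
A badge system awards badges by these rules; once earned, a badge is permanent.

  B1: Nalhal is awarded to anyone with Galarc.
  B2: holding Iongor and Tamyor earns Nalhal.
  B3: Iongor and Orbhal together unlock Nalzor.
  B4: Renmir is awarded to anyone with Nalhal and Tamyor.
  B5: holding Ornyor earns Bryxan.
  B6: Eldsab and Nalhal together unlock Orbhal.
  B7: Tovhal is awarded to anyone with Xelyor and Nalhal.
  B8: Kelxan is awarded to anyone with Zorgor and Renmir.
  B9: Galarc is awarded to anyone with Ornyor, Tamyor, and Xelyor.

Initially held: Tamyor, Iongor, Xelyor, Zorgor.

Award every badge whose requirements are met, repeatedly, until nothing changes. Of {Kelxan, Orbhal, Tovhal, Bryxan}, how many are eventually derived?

With Iongor and Tamyor, Nalhal is earned (B2).
With Xelyor and Nalhal, Tovhal is earned (B7).
With Nalhal and Tamyor, Renmir is earned (B4).
With Zorgor and Renmir, Kelxan is earned (B8).
Kelxan: reached.
Orbhal would need Eldsab and Nalhal (B6), but Eldsab is never earned.
Tovhal: reached.
Bryxan would need Ornyor (B5), but Ornyor is never earned.
Reached: Kelxan and Tovhal — 2 of the 4.

2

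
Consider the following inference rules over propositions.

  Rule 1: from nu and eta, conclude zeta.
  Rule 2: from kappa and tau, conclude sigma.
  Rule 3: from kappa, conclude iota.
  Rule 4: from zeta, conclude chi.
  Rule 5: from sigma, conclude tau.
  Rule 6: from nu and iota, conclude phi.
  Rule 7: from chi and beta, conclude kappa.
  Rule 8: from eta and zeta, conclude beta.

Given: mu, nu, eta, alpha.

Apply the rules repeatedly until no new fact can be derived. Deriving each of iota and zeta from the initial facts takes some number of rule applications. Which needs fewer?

zeta

zeta: nu and eta hold, so zeta follows (Rule 1). [1 rule application]
iota: From nu and eta, Rule 1 gives zeta. From zeta, Rule 4 gives chi. eta and zeta hold, so beta follows (Rule 8). chi and beta hold, so kappa follows (Rule 7). kappa holds, so iota follows (Rule 3). [5 rule applications]
zeta needs fewer.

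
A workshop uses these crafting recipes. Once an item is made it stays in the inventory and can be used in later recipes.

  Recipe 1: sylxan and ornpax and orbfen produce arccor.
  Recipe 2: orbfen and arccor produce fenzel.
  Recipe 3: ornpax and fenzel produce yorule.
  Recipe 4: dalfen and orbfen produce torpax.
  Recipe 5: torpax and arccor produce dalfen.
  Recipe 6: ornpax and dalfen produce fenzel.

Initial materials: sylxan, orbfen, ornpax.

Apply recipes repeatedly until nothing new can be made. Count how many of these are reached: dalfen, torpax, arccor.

1

Using Recipe 1, sylxan, ornpax, and orbfen make arccor.
dalfen would need torpax and arccor (Recipe 5), but torpax is never obtained.
torpax would need dalfen and orbfen (Recipe 4), but dalfen is never obtained.
arccor: reached.
Reached: arccor — 1 of the 3.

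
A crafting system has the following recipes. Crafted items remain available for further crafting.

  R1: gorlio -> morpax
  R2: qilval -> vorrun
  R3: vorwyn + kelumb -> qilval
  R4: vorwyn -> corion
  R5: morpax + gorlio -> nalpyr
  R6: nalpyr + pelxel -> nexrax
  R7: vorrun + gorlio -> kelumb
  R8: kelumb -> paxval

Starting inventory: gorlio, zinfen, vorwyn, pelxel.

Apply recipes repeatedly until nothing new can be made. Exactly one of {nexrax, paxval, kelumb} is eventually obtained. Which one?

nexrax

gorlio -> morpax (R1).
Using R5, morpax and gorlio make nalpyr.
Using R6, nalpyr and pelxel make nexrax.
kelumb would need vorrun and gorlio (R7), but vorrun is never obtained. paxval would need kelumb (R8), but kelumb is never obtained.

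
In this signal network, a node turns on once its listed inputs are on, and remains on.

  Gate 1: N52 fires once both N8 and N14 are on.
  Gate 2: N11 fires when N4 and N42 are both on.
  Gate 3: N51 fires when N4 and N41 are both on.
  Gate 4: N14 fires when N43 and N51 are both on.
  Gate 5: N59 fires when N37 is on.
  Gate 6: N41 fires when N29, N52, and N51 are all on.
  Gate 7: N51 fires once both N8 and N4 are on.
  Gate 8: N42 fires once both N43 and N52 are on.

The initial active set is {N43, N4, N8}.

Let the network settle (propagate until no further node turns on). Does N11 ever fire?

Yes

Gate 7: N8 and N4 on → N51 on.
Gate 4: N43 and N51 on → N14 on.
Gate 1: N8 and N14 on → N52 on.
Gate 8: N43 and N52 on → N42 on.
N4 and N42 are on, so N11 fires (Gate 2).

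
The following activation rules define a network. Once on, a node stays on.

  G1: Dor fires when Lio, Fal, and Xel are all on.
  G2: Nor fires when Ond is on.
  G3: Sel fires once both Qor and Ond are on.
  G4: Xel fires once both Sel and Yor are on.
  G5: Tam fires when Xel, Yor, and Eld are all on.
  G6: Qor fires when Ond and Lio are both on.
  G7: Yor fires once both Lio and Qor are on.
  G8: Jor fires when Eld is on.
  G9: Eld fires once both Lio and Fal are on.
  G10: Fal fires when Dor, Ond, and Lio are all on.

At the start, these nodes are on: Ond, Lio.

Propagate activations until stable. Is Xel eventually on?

Yes

Ond and Lio are on, so Qor fires (G6).
Lio and Qor are on, so Yor fires (G7).
G3: Qor and Ond on → Sel on.
Sel and Yor are on, so Xel fires (G4).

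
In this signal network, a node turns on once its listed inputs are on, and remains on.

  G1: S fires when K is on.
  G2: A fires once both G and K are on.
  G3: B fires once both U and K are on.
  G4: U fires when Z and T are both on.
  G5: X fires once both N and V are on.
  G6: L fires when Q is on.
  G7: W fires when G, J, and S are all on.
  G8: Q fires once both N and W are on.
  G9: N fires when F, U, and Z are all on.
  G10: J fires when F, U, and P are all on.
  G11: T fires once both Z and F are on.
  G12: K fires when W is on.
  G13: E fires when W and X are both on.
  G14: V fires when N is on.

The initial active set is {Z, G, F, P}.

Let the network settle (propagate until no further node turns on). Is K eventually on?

K would need W (G12), but W never turns on.

No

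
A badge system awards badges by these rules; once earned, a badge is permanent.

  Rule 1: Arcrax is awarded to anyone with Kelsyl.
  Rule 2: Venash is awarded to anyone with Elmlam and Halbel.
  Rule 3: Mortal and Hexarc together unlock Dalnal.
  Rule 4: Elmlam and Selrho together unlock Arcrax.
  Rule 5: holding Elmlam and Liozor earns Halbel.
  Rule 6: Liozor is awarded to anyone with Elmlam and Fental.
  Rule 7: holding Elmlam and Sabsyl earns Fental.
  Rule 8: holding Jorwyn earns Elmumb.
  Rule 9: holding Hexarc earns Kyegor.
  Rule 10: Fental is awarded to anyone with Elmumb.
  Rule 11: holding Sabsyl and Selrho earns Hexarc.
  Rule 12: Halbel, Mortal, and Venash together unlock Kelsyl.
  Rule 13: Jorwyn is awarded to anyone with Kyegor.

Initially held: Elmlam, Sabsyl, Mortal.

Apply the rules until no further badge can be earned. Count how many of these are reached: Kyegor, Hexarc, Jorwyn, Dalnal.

Kyegor would need Hexarc (Rule 9), but Hexarc is never earned.
Hexarc would need Sabsyl and Selrho (Rule 11), but Selrho is never earned.
Jorwyn would need Kyegor (Rule 13), but Kyegor is never earned.
Dalnal would need Mortal and Hexarc (Rule 3), but Hexarc is never earned.
None of the 4 are reached.

0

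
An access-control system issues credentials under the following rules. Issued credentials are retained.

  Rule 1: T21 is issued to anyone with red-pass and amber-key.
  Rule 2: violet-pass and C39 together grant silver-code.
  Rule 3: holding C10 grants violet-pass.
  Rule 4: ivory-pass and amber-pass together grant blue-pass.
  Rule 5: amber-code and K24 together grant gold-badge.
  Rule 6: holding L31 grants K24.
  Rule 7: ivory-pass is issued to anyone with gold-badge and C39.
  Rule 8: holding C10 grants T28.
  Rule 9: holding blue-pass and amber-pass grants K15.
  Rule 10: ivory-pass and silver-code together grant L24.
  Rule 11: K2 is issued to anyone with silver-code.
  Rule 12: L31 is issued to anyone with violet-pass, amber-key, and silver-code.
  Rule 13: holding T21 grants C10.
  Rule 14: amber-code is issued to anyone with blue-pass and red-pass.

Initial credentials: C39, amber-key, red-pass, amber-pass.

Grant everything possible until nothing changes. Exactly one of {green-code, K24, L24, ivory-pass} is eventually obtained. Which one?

Holding red-pass and amber-key grants T21 (Rule 1).
Holding T21 grants C10 (Rule 13).
Holding C10 grants violet-pass (Rule 3).
Holding violet-pass and C39 grants silver-code (Rule 2).
Holding violet-pass, amber-key, and silver-code grants L31 (Rule 12).
Holding L31 grants K24 (Rule 6).
ivory-pass would need gold-badge and C39 (Rule 7), but gold-badge is never granted. No rule produces green-code, and it is not given. L24 would need ivory-pass and silver-code (Rule 10), but ivory-pass is never granted.

K24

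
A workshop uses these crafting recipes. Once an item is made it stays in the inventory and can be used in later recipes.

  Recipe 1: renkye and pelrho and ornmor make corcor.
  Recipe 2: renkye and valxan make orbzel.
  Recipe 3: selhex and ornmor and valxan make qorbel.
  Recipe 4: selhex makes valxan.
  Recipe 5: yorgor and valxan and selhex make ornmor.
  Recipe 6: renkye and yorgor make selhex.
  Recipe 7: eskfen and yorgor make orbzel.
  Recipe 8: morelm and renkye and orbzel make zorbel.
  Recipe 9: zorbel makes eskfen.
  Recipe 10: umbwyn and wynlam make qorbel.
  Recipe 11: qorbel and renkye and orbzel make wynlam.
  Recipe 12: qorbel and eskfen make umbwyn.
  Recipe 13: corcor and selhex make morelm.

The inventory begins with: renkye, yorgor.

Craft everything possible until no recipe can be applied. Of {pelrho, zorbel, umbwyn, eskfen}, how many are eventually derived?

No rule produces pelrho, and it is not given.
zorbel would need morelm, renkye, and orbzel (Recipe 8), but morelm is never obtained.
umbwyn would need qorbel and eskfen (Recipe 12), but eskfen is never obtained.
eskfen would need zorbel (Recipe 9), but zorbel is never obtained.
None of the 4 are reached.

0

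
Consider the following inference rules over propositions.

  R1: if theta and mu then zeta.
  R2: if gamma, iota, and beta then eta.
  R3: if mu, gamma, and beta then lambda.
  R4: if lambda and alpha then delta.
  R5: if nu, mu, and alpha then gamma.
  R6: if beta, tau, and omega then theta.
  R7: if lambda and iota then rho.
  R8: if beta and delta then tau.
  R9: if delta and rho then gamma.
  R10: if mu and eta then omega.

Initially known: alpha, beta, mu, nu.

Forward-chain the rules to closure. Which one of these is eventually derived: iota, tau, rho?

From nu, mu, and alpha, R5 gives gamma.
mu, gamma, and beta hold, so lambda follows (R3).
From lambda and alpha, R4 gives delta.
beta and delta hold, so tau follows (R8).
No rule produces iota, and it is not given. rho would need lambda and iota (R7), but iota is never established.

tau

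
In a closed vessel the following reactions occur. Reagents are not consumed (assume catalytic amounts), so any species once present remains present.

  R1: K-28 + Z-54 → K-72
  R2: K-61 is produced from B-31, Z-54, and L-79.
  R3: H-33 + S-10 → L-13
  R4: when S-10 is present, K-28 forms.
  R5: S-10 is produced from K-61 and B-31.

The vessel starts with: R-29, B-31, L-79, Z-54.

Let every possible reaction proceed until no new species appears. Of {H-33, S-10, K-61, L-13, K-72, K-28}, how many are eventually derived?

4

B-31, Z-54, and L-79 present → K-61 forms (R2).
K-61 and B-31 present → S-10 forms (R5).
S-10 present → K-28 forms (R4).
K-28 and Z-54 present → K-72 forms (R1).
No rule produces H-33, and it is not given.
S-10: reached.
K-61: reached.
L-13 would need H-33 and S-10 (R3), but H-33 never forms.
K-72: reached.
K-28: reached.
Reached: S-10, K-61, K-72, and K-28 — 4 of the 6.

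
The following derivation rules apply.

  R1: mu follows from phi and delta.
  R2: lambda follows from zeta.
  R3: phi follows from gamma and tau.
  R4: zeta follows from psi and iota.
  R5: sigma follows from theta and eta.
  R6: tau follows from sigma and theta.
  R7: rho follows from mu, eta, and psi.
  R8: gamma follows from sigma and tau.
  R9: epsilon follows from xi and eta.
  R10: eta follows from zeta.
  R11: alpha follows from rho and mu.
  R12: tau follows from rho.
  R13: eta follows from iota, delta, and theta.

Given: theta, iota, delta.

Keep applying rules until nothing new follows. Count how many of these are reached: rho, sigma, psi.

iota, delta, and theta hold, so eta follows (R13).
From theta and eta, R5 gives sigma.
rho would need mu, eta, and psi (R7), but psi is never established.
sigma: reached.
No rule produces psi, and it is not given.
Reached: sigma — 1 of the 3.

1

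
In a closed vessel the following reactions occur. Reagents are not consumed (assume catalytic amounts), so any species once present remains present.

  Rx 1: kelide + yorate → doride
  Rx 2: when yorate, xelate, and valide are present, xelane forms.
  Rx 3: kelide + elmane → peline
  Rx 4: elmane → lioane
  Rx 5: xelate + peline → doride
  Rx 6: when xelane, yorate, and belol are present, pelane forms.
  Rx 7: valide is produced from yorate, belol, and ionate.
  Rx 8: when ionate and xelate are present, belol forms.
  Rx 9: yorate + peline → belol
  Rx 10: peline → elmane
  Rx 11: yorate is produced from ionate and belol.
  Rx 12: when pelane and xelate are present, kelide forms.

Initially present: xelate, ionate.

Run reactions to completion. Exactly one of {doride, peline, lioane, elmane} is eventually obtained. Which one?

ionate and xelate present → belol forms (Rx 8).
ionate and belol present → yorate forms (Rx 11).
yorate, belol, and ionate present → valide forms (Rx 7).
yorate, xelate, and valide present → xelane forms (Rx 2).
xelane, yorate, and belol present → pelane forms (Rx 6).
pelane and xelate present → kelide forms (Rx 12).
kelide and yorate present → doride forms (Rx 1).
peline would need kelide and elmane (Rx 3), but elmane never forms. lioane would need elmane (Rx 4), but elmane never forms. elmane would need peline (Rx 10), but peline never forms.

doride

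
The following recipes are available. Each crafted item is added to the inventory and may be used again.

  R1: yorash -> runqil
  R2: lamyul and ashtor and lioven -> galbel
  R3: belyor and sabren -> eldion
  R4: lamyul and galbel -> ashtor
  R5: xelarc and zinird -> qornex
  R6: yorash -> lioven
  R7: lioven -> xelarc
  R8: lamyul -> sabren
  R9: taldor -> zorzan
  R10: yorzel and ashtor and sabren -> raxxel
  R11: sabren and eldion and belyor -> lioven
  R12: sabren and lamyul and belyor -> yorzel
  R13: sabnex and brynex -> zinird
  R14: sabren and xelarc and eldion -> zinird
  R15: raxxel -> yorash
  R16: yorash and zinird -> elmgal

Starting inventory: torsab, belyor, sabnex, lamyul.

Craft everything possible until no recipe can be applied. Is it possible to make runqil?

runqil would need yorash (R1), but yorash is never obtained.

No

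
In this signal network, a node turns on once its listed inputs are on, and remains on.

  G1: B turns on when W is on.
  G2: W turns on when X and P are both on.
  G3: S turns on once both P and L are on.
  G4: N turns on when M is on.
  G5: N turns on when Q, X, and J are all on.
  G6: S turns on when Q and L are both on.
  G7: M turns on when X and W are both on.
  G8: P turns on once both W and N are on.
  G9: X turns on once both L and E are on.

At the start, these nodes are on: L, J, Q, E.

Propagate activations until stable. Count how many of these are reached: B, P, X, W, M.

1

L and E are on, so X turns on (G9).
B would need W (G1), but W never turns on.
P would need W and N (G8), but W never turns on.
X: reached.
W would need X and P (G2), but P never turns on.
M would need X and W (G7), but W never turns on.
Reached: X — 1 of the 5.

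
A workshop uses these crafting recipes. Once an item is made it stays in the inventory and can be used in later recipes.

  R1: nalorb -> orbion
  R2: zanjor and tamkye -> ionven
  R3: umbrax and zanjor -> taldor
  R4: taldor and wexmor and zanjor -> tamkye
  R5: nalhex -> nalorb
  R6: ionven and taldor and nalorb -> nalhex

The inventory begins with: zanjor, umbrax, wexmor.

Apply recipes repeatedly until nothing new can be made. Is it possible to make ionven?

Using R3, umbrax and zanjor make taldor.
Using R4, taldor, wexmor, and zanjor make tamkye.
zanjor and tamkye -> ionven (R2).

Yes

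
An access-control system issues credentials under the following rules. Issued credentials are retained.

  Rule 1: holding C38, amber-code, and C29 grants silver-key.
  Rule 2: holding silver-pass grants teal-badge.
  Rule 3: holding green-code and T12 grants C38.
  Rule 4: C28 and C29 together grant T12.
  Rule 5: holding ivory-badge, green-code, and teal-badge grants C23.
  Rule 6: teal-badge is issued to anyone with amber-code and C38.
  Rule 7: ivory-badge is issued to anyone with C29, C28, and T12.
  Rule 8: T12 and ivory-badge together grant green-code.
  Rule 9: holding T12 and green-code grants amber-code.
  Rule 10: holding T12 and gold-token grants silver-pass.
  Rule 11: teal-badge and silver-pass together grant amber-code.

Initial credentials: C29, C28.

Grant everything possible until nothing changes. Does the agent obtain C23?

Holding C28 and C29 grants T12 (Rule 4).
Holding C29, C28, and T12 grants ivory-badge (Rule 7).
Holding T12 and ivory-badge grants green-code (Rule 8).
Holding T12 and green-code grants amber-code (Rule 9).
Holding green-code and T12 grants C38 (Rule 3).
Holding amber-code and C38 grants teal-badge (Rule 6).
Holding ivory-badge, green-code, and teal-badge grants C23 (Rule 5).

Yes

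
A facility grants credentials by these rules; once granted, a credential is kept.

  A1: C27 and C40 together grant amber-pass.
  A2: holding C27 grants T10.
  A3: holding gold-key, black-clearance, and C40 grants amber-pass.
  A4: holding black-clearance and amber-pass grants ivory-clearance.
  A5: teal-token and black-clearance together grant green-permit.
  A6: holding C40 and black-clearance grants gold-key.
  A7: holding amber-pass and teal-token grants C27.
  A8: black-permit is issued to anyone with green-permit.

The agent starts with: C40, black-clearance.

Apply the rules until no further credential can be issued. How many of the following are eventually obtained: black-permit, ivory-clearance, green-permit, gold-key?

2

Holding C40 and black-clearance grants gold-key (A6).
Holding gold-key, black-clearance, and C40 grants amber-pass (A3).
Holding black-clearance and amber-pass grants ivory-clearance (A4).
black-permit would need green-permit (A8), but green-permit is never granted.
ivory-clearance: reached.
green-permit would need teal-token and black-clearance (A5), but teal-token is never granted.
gold-key: reached.
Reached: ivory-clearance and gold-key — 2 of the 4.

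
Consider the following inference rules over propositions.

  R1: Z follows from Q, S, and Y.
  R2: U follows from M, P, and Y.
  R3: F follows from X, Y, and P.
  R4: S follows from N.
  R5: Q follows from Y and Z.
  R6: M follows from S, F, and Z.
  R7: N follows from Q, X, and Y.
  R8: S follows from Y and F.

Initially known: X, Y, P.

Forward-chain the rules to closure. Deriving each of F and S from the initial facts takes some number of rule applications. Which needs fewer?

F: From X, Y, and P, R3 gives F. [1 rule application]
S: From X, Y, and P, R3 gives F. Y and F hold, so S follows (R8). [2 rule applications]
F needs fewer.

F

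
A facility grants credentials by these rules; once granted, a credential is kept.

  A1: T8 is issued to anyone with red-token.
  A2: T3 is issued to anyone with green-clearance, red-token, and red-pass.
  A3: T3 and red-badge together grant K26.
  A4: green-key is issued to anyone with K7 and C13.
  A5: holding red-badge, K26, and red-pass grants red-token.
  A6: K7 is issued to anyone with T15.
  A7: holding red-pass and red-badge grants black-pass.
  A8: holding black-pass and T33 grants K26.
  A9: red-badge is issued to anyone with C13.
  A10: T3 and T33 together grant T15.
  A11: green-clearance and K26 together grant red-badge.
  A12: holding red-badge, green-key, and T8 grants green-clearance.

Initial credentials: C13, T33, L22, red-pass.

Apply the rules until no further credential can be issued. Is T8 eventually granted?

Holding C13 grants red-badge (A9).
Holding red-pass and red-badge grants black-pass (A7).
Holding black-pass and T33 grants K26 (A8).
Holding red-badge, K26, and red-pass grants red-token (A5).
Holding red-token grants T8 (A1).

Yes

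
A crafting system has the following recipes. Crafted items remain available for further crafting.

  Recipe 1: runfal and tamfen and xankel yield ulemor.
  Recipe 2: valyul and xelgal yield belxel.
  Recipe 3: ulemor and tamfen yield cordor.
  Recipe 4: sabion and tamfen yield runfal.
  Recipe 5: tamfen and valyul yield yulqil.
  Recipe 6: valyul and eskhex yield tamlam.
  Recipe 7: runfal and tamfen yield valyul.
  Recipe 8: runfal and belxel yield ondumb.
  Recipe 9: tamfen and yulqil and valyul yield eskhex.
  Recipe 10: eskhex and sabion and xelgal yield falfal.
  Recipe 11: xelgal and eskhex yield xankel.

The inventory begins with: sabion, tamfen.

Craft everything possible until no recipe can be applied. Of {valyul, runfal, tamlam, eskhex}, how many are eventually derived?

sabion and tamfen → runfal (Recipe 4).
runfal and tamfen → valyul (Recipe 7).
tamfen and valyul → yulqil (Recipe 5).
tamfen and yulqil and valyul → eskhex (Recipe 9).
valyul and eskhex → tamlam (Recipe 6).
valyul: reached.
runfal: reached.
tamlam: reached.
eskhex: reached.
All 4 are reached.

4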